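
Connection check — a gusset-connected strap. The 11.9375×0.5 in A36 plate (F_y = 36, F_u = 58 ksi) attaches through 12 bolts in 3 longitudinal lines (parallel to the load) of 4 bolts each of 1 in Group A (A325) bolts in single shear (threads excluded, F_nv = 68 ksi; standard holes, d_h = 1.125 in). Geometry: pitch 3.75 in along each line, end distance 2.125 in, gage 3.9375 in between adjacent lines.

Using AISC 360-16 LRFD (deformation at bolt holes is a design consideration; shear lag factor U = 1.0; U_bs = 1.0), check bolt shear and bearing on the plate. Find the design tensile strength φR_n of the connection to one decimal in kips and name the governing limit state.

Bolt shear: A_b = π(1)²/4 = 0.7854 in². φR_n = 0.75 × 68 × 0.7854 × 12 × 1 = 480.7 kips.
Bearing (0.5 in plate, F_u = 58 ksi): end bolts L_c = 2.125 − 1.125/2 = 1.5625, R_n = min(1.2×1.5625×0.5×58, 2.4×1×0.5×58) = 54.375 kips/bolt; interior L_c = 3.75 − 1.125 = 2.625, R_n = 69.6 kips/bolt. φR_n = 0.75 × (3×54.375 + 9×69.6) = 592.1 kips.
Governing: min(480.7, 592.1) = 480.7 kips → bolt shear.

480.7 kips (bolt shear governs)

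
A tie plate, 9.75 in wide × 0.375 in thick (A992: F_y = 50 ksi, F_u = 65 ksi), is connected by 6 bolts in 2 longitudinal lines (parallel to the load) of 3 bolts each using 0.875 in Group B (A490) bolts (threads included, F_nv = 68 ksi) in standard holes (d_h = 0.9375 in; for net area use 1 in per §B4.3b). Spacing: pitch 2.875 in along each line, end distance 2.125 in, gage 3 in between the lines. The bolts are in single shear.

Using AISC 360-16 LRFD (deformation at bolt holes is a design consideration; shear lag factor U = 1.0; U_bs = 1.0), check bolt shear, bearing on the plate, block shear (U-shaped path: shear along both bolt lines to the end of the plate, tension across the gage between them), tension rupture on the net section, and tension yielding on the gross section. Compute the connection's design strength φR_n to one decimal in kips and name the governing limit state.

141.7 kips (net-section rupture governs)

Bolt shear: A_b = π(0.875)²/4 = 0.60132 in². φR_n = 0.75 × 68 × 0.60132 × 6 × 1 = 184.0 kips.
Bearing (0.375 in plate, F_u = 65 ksi): end bolts L_c = 2.125 − 0.9375/2 = 1.65625, R_n = min(1.2×1.65625×0.375×65, 2.4×0.875×0.375×65) = 48.445 kips/bolt; interior L_c = 2.875 − 0.9375 = 1.9375, R_n = 51.188 kips/bolt. φR_n = 0.75 × (2×48.445 + 4×51.188) = 226.2 kips.
Block shear: shear path 2×[2.125+2×2.875] = 2×7.875 in, A_gv = 5.9063, A_nv = 2×(7.875 − 2.5×1)×0.375 = 4.0313 in²; tension across gage: (3 − 1×1)×0.375 = 0.75 in². R_n = min(0.6×65×4.0313, 0.6×50×5.9063) + 1.0×65×0.75 = min(157.22, 177.19) + 48.75 = 205.97 kips. φR_n = 0.75 × 205.97 = 154.5 kips.
Tension rupture (net): A_n = (9.75 − 2×1)×0.375 = 2.9063 in² (U = 1.0, A_e = A_n). φR_n = 0.75 × 65 × 2.9063 = 141.7 kips.
Tension yield (gross): A_g = 9.75×0.375 = 3.6563 in². φR_n = 0.90 × 50 × 3.6563 = 164.5 kips.
Governing: min(184.0, 226.2, 154.5, 141.7, 164.5) = 141.7 kips → net-section rupture.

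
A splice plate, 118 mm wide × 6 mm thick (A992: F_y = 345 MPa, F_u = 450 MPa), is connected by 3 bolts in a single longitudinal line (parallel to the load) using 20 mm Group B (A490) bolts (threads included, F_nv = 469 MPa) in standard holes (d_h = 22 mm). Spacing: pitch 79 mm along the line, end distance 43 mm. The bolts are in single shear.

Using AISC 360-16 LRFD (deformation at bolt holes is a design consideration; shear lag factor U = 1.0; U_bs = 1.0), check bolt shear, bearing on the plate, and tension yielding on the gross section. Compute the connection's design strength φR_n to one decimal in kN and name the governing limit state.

Bolt shear: A_b = π(20)²/4 = 314.16 mm². φR_n = 0.75 × 469 × 314.16 × 3 × 1 = 331.5 kN.
Bearing (6 mm plate, F_u = 450 MPa): end bolts L_c = 43 − 22/2 = 32, R_n = min(1.2×32×6×450, 2.4×20×6×450) = 103.68 kN/bolt; interior L_c = 79 − 22 = 57, R_n = 129.6 kN/bolt. φR_n = 0.75 × (1×103.68 + 2×129.6) = 272.2 kN.
Tension yield (gross): A_g = 118×6 = 708 mm². φR_n = 0.90 × 345 × 708 = 219.8 kN.
Governing: min(331.5, 272.2, 219.8) = 219.8 kN → gross-section yield.

219.8 kN (gross-section yield governs)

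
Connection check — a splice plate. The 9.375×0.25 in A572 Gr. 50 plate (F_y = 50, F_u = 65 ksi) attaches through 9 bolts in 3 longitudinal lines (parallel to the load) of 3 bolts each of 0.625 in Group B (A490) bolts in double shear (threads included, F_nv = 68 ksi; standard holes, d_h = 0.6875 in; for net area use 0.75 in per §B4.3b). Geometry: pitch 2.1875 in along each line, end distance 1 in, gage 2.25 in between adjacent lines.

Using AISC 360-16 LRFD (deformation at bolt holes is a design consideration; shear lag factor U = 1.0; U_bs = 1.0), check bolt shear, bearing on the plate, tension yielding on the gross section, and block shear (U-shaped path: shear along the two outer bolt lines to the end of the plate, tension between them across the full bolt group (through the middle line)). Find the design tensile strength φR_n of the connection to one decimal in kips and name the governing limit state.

87.8 kips (block shear governs)

Bolt shear: A_b = π(0.625)²/4 = 0.3068 in². φR_n = 0.75 × 68 × 0.3068 × 9 × 2 = 281.6 kips.
Bearing (0.25 in plate, F_u = 65 ksi): end bolts L_c = 1 − 0.6875/2 = 0.65625, R_n = min(1.2×0.65625×0.25×65, 2.4×0.625×0.25×65) = 12.797 kips/bolt; interior L_c = 2.1875 − 0.6875 = 1.5, R_n = 24.375 kips/bolt. φR_n = 0.75 × (3×12.797 + 6×24.375) = 138.5 kips.
Tension yield (gross): A_g = 9.375×0.25 = 2.3438 in². φR_n = 0.90 × 50 × 2.3438 = 105.5 kips.
Block shear: shear path 2×[1+2×2.1875] = 2×5.375 in, A_gv = 2.6875, A_nv = 2×(5.375 − 2.5×0.75)×0.25 = 1.75 in²; tension across gage: (4.5 − 2×0.75)×0.25 = 0.75 in². R_n = min(0.6×65×1.75, 0.6×50×2.6875) + 1.0×65×0.75 = min(68.25, 80.625) + 48.75 = 117 kips. φR_n = 0.75 × 117 = 87.8 kips.
Governing: min(281.6, 138.5, 105.5, 87.8) = 87.8 kips → block shear.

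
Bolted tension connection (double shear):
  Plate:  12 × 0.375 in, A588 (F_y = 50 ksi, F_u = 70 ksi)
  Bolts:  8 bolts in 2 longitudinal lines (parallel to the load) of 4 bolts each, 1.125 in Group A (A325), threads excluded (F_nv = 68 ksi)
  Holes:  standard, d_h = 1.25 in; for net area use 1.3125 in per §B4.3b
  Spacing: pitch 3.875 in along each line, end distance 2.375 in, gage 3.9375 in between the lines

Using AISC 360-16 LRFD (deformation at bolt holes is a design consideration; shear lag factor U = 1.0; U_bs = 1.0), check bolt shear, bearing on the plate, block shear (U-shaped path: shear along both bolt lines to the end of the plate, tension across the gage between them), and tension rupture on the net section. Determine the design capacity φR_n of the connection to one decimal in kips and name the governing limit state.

184.6 kips (net-section rupture governs)

Bolt shear: A_b = π(1.125)²/4 = 0.99402 in². φR_n = 0.75 × 68 × 0.99402 × 8 × 2 = 811.1 kips.
Bearing (0.375 in plate, F_u = 70 ksi): end bolts L_c = 2.375 − 1.25/2 = 1.75, R_n = min(1.2×1.75×0.375×70, 2.4×1.125×0.375×70) = 55.125 kips/bolt; interior L_c = 3.875 − 1.25 = 2.625, R_n = 70.875 kips/bolt. φR_n = 0.75 × (2×55.125 + 6×70.875) = 401.6 kips.
Block shear: shear path 2×[2.375+3×3.875] = 2×14 in, A_gv = 10.5, A_nv = 2×(14 − 3.5×1.3125)×0.375 = 7.0547 in²; tension across gage: (3.9375 − 1×1.3125)×0.375 = 0.98438 in². R_n = min(0.6×70×7.0547, 0.6×50×10.5) + 1.0×70×0.98438 = min(296.3, 315) + 68.907 = 365.21 kips. φR_n = 0.75 × 365.21 = 273.9 kips.
Tension rupture (net): A_n = (12 − 2×1.3125)×0.375 = 3.5156 in² (U = 1.0, A_e = A_n). φR_n = 0.75 × 70 × 3.5156 = 184.6 kips.
Governing: min(811.1, 401.6, 273.9, 184.6) = 184.6 kips → net-section rupture.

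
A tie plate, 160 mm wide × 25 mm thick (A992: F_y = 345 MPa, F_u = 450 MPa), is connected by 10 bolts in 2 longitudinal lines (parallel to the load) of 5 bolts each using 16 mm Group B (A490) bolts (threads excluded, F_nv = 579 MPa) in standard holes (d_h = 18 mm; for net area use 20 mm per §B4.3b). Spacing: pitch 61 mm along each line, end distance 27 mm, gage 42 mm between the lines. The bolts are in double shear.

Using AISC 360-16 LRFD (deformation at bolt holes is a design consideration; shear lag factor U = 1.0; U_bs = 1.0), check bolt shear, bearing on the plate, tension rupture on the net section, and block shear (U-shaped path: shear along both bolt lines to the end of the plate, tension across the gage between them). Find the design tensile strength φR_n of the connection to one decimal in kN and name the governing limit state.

Bolt shear: A_b = π(16)²/4 = 201.06 mm². φR_n = 0.75 × 579 × 201.06 × 10 × 2 = 1746.2 kN.
Bearing (25 mm plate, F_u = 450 MPa): end bolts L_c = 27 − 18/2 = 18, R_n = min(1.2×18×25×450, 2.4×16×25×450) = 243 kN/bolt; interior L_c = 61 − 18 = 43, R_n = 432 kN/bolt. φR_n = 0.75 × (2×243 + 8×432) = 2956.5 kN.
Tension rupture (net): A_n = (160 − 2×20)×25 = 3000 mm² (U = 1.0, A_e = A_n). φR_n = 0.75 × 450 × 3000 = 1012.5 kN.
Block shear: shear path 2×[27+4×61] = 2×271 mm, A_gv = 13550, A_nv = 2×(271 − 4.5×20)×25 = 9050 mm²; tension across gage: (42 − 1×20)×25 = 550 mm². R_n = min(0.6×450×9050, 0.6×345×13550) + 1.0×450×550 = min(2443.5, 2804.9) + 247.5 = 2691 kN. φR_n = 0.75 × 2691 = 2018.3 kN.
Governing: min(1746.2, 2956.5, 1012.5, 2018.3) = 1012.5 kN → net-section rupture.

1012.5 kN (net-section rupture governs)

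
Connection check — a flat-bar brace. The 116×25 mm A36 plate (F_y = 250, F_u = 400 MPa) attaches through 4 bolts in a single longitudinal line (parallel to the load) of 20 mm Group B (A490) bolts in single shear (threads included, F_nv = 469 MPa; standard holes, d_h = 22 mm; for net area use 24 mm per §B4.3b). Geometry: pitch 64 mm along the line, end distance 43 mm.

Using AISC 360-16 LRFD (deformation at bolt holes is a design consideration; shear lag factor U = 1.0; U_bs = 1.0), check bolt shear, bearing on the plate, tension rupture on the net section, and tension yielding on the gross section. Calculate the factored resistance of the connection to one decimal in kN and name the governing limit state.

Bolt shear: A_b = π(20)²/4 = 314.16 mm². φR_n = 0.75 × 469 × 314.16 × 4 × 1 = 442.0 kN.
Bearing (25 mm plate, F_u = 400 MPa): end bolts L_c = 43 − 22/2 = 32, R_n = min(1.2×32×25×400, 2.4×20×25×400) = 384 kN/bolt; interior L_c = 64 − 22 = 42, R_n = 480 kN/bolt. φR_n = 0.75 × (1×384 + 3×480) = 1368.0 kN.
Tension rupture (net): A_n = (116 − 1×24)×25 = 2300 mm² (U = 1.0, A_e = A_n). φR_n = 0.75 × 400 × 2300 = 690.0 kN.
Tension yield (gross): A_g = 116×25 = 2900 mm². φR_n = 0.90 × 250 × 2900 = 652.5 kN.
Governing: min(442.0, 1368.0, 690.0, 652.5) = 442.0 kN → bolt shear.

442.0 kN (bolt shear governs)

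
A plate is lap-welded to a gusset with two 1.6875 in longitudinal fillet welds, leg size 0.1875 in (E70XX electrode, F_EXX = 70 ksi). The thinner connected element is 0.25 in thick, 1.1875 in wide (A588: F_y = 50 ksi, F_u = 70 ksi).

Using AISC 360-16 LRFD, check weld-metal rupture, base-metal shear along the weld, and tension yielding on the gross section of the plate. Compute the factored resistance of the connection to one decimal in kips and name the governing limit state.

13.4 kips (gross-section yield governs)

Weld metal: throat = 0.707×0.1875 = 0.13256 in, L = 2×1.6875 = 3.375 in. φR_n = 0.75 × 0.6 × 70 × 0.13256 × 3.375 = 14.1 kips.
Base metal shear (0.25 in plate): yield φR_n = 1.0×0.6×50×0.25×3.375 = 25.3 kips; rupture φR_n = 0.75×0.6×70×0.25×3.375 = 26.6 kips; take 25.3 kips (yield).
Tension yield (gross): A_g = 1.1875×0.25 = 0.29688 in². φR_n = 0.90 × 50 × 0.29688 = 13.4 kips.
Governing: min(14.1, 25.3, 13.4) = 13.4 kips → gross-section yield.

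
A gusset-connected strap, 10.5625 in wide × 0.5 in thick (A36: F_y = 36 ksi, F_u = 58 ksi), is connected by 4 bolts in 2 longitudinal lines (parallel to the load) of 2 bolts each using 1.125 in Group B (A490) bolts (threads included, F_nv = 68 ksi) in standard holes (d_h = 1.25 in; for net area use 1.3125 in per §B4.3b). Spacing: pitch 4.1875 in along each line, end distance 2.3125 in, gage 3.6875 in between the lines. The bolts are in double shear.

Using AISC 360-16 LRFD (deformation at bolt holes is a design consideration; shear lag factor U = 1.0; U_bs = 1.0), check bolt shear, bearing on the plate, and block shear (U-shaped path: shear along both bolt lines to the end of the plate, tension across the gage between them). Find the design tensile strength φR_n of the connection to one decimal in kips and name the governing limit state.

Bolt shear: A_b = π(1.125)²/4 = 0.99402 in². φR_n = 0.75 × 68 × 0.99402 × 4 × 2 = 405.6 kips.
Bearing (0.5 in plate, F_u = 58 ksi): end bolts L_c = 2.3125 − 1.25/2 = 1.6875, R_n = min(1.2×1.6875×0.5×58, 2.4×1.125×0.5×58) = 58.725 kips/bolt; interior L_c = 4.1875 − 1.25 = 2.9375, R_n = 78.3 kips/bolt. φR_n = 0.75 × (2×58.725 + 2×78.3) = 205.5 kips.
Block shear: shear path 2×[2.3125+1×4.1875] = 2×6.5 in, A_gv = 6.5, A_nv = 2×(6.5 − 1.5×1.3125)×0.5 = 4.5313 in²; tension across gage: (3.6875 − 1×1.3125)×0.5 = 1.1875 in². R_n = min(0.6×58×4.5313, 0.6×36×6.5) + 1.0×58×1.1875 = min(157.69, 140.4) + 68.875 = 209.28 kips. φR_n = 0.75 × 209.28 = 157.0 kips.
Governing: min(405.6, 205.5, 157.0) = 157.0 kips → block shear.

157.0 kips (block shear governs)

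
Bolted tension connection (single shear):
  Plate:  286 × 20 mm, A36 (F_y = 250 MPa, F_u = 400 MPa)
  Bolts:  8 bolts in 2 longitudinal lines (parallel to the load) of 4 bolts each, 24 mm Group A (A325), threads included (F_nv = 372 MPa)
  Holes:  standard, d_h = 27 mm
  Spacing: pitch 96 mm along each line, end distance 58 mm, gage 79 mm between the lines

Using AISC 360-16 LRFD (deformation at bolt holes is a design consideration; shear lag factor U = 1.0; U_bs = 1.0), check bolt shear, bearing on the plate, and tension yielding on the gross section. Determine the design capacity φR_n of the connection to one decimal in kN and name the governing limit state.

1009.7 kN (bolt shear governs)

Bolt shear: A_b = π(24)²/4 = 452.39 mm². φR_n = 0.75 × 372 × 452.39 × 8 × 1 = 1009.7 kN.
Bearing (20 mm plate, F_u = 400 MPa): end bolts L_c = 58 − 27/2 = 44.5, R_n = min(1.2×44.5×20×400, 2.4×24×20×400) = 427.2 kN/bolt; interior L_c = 96 − 27 = 69, R_n = 460.8 kN/bolt. φR_n = 0.75 × (2×427.2 + 6×460.8) = 2714.4 kN.
Tension yield (gross): A_g = 286×20 = 5720 mm². φR_n = 0.90 × 250 × 5720 = 1287.0 kN.
Governing: min(1009.7, 2714.4, 1287.0) = 1009.7 kN → bolt shear.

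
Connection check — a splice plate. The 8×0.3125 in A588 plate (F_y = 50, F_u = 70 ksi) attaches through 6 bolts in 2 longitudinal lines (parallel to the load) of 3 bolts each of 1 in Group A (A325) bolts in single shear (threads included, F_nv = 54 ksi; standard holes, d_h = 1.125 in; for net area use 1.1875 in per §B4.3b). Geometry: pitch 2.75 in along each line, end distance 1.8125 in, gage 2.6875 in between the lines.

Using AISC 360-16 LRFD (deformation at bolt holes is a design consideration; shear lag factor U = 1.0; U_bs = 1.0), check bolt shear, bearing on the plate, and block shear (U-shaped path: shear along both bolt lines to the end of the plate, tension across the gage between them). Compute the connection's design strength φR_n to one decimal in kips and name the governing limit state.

Bolt shear: A_b = π(1)²/4 = 0.7854 in². φR_n = 0.75 × 54 × 0.7854 × 6 × 1 = 190.9 kips.
Bearing (0.3125 in plate, F_u = 70 ksi): end bolts L_c = 1.8125 − 1.125/2 = 1.25, R_n = min(1.2×1.25×0.3125×70, 2.4×1×0.3125×70) = 32.813 kips/bolt; interior L_c = 2.75 − 1.125 = 1.625, R_n = 42.656 kips/bolt. φR_n = 0.75 × (2×32.813 + 4×42.656) = 177.2 kips.
Block shear: shear path 2×[1.8125+2×2.75] = 2×7.3125 in, A_gv = 4.5703, A_nv = 2×(7.3125 − 2.5×1.1875)×0.3125 = 2.7148 in²; tension across gage: (2.6875 − 1×1.1875)×0.3125 = 0.46875 in². R_n = min(0.6×70×2.7148, 0.6×50×4.5703) + 1.0×70×0.46875 = min(114.02, 137.11) + 32.813 = 146.83 kips. φR_n = 0.75 × 146.83 = 110.1 kips.
Governing: min(190.9, 177.2, 110.1) = 110.1 kips → block shear.

110.1 kips (block shear governs)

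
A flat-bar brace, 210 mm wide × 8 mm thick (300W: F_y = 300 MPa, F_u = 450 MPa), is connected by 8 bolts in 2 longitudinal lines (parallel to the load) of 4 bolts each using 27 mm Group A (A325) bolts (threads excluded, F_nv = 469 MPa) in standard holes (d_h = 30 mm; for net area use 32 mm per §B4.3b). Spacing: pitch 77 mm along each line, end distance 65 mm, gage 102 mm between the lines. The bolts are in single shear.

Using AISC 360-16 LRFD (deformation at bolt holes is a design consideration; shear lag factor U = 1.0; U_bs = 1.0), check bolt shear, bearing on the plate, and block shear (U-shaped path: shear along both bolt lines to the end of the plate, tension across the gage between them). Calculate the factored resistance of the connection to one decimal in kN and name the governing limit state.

785.2 kN (block shear governs)

Bolt shear: A_b = π(27)²/4 = 572.56 mm². φR_n = 0.75 × 469 × 572.56 × 8 × 1 = 1611.2 kN.
Bearing (8 mm plate, F_u = 450 MPa): end bolts L_c = 65 − 30/2 = 50, R_n = min(1.2×50×8×450, 2.4×27×8×450) = 216 kN/bolt; interior L_c = 77 − 30 = 47, R_n = 203.04 kN/bolt. φR_n = 0.75 × (2×216 + 6×203.04) = 1237.7 kN.
Block shear: shear path 2×[65+3×77] = 2×296 mm, A_gv = 4736, A_nv = 2×(296 − 3.5×32)×8 = 2944 mm²; tension across gage: (102 − 1×32)×8 = 560 mm². R_n = min(0.6×450×2944, 0.6×300×4736) + 1.0×450×560 = min(794.88, 852.48) + 252 = 1046.9 kN. φR_n = 0.75 × 1046.9 = 785.2 kN.
Governing: min(1611.2, 1237.7, 785.2) = 785.2 kN → block shear.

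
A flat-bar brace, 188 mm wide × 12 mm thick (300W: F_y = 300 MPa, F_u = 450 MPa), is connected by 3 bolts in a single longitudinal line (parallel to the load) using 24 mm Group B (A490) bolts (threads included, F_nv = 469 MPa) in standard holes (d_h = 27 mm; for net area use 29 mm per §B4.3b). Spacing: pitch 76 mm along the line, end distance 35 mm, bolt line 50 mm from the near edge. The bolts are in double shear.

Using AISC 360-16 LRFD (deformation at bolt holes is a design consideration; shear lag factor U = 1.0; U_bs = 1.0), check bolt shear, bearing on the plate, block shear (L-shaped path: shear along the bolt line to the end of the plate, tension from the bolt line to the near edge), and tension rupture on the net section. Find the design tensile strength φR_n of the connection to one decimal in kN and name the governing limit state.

422.0 kN (block shear governs)

Bolt shear: A_b = π(24)²/4 = 452.39 mm². φR_n = 0.75 × 469 × 452.39 × 3 × 2 = 954.8 kN.
Bearing (12 mm plate, F_u = 450 MPa): end bolts L_c = 35 − 27/2 = 21.5, R_n = min(1.2×21.5×12×450, 2.4×24×12×450) = 139.32 kN/bolt; interior L_c = 76 − 27 = 49, R_n = 311.04 kN/bolt. φR_n = 0.75 × (1×139.32 + 2×311.04) = 571.1 kN.
Block shear: shear path 1×[35+2×76] = 1×187 mm, A_gv = 2244, A_nv = 1×(187 − 2.5×29)×12 = 1374 mm²; tension to near edge: (50 − 0.5×29)×12 = 426 mm². R_n = min(0.6×450×1374, 0.6×300×2244) + 1.0×450×426 = min(370.98, 403.92) + 191.7 = 562.68 kN. φR_n = 0.75 × 562.68 = 422.0 kN.
Tension rupture (net): A_n = (188 − 1×29)×12 = 1908 mm² (U = 1.0, A_e = A_n). φR_n = 0.75 × 450 × 1908 = 644.0 kN.
Governing: min(954.8, 571.1, 422.0, 644.0) = 422.0 kN → block shear.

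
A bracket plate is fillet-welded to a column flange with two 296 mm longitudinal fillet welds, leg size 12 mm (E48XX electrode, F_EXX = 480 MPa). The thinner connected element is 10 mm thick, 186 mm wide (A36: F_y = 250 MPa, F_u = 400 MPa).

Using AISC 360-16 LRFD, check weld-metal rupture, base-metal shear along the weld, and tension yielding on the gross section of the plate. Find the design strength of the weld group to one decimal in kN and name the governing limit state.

418.5 kN (gross-section yield governs)

Weld metal: throat = 0.707×12 = 8.484 mm, L = 2×296 = 592 mm. φR_n = 0.75 × 0.6 × 480 × 8.484 × 592 = 1084.9 kN.
Base metal shear (10 mm plate): yield φR_n = 1.0×0.6×250×10×592 = 888.0 kN; rupture φR_n = 0.75×0.6×400×10×592 = 1065.6 kN; take 888.0 kN (yield).
Tension yield (gross): A_g = 186×10 = 1860 mm². φR_n = 0.90 × 250 × 1860 = 418.5 kN.
Governing: min(1084.9, 888.0, 418.5) = 418.5 kN → gross-section yield.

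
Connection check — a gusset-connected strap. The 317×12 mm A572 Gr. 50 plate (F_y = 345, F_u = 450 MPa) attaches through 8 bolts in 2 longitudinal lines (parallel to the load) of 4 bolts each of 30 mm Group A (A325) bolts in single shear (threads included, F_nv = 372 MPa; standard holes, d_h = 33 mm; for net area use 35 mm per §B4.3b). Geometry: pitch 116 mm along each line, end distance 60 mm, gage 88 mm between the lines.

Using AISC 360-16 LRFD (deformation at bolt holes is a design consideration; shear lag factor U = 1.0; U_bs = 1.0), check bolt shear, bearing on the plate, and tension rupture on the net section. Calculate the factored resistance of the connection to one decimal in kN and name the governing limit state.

1000.4 kN (net-section rupture governs)

Bolt shear: A_b = π(30)²/4 = 706.86 mm². φR_n = 0.75 × 372 × 706.86 × 8 × 1 = 1577.7 kN.
Bearing (12 mm plate, F_u = 450 MPa): end bolts L_c = 60 − 33/2 = 43.5, R_n = min(1.2×43.5×12×450, 2.4×30×12×450) = 281.88 kN/bolt; interior L_c = 116 − 33 = 83, R_n = 388.8 kN/bolt. φR_n = 0.75 × (2×281.88 + 6×388.8) = 2172.4 kN.
Tension rupture (net): A_n = (317 − 2×35)×12 = 2964 mm² (U = 1.0, A_e = A_n). φR_n = 0.75 × 450 × 2964 = 1000.4 kN.
Governing: min(1577.7, 2172.4, 1000.4) = 1000.4 kN → net-section rupture.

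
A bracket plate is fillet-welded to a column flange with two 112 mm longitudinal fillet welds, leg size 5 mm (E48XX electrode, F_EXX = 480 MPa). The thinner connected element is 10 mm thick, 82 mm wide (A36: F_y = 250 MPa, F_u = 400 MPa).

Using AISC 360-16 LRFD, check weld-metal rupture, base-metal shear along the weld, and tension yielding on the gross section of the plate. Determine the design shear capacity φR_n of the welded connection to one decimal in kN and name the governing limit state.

171.0 kN (weld metal governs)

Weld metal: throat = 0.707×5 = 3.535 mm, L = 2×112 = 224 mm. φR_n = 0.75 × 0.6 × 480 × 3.535 × 224 = 171.0 kN.
Base metal shear (10 mm plate): yield φR_n = 1.0×0.6×250×10×224 = 336.0 kN; rupture φR_n = 0.75×0.6×400×10×224 = 403.2 kN; take 336.0 kN (yield).
Tension yield (gross): A_g = 82×10 = 820 mm². φR_n = 0.90 × 250 × 820 = 184.5 kN.
Governing: min(171.0, 336.0, 184.5) = 171.0 kN → weld metal.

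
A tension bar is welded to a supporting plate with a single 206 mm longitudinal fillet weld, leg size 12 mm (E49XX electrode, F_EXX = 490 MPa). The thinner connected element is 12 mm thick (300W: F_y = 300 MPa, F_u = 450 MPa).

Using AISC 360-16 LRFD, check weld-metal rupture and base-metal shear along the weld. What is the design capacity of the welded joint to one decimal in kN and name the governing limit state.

385.4 kN (weld metal governs)

Weld metal: throat = 0.707×12 = 8.484 mm, L = 206 mm. φR_n = 0.75 × 0.6 × 490 × 8.484 × 206 = 385.4 kN.
Base metal shear (12 mm plate): yield φR_n = 1.0×0.6×300×12×206 = 445.0 kN; rupture φR_n = 0.75×0.6×450×12×206 = 500.6 kN; take 445.0 kN (yield).
Governing: min(385.4, 445.0) = 385.4 kN → weld metal.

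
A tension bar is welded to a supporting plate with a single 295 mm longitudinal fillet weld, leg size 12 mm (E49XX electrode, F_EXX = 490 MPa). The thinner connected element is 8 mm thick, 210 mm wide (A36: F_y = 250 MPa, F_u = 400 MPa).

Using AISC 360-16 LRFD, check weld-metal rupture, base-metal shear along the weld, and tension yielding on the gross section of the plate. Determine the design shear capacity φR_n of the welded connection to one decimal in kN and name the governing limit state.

354.0 kN (base-metal shear governs)

Weld metal: throat = 0.707×12 = 8.484 mm, L = 295 mm. φR_n = 0.75 × 0.6 × 490 × 8.484 × 295 = 551.9 kN.
Base metal shear (8 mm plate): yield φR_n = 1.0×0.6×250×8×295 = 354.0 kN; rupture φR_n = 0.75×0.6×400×8×295 = 424.8 kN; take 354.0 kN (yield).
Tension yield (gross): A_g = 210×8 = 1680 mm². φR_n = 0.90 × 250 × 1680 = 378.0 kN.
Governing: min(551.9, 354.0, 378.0) = 354.0 kN → base-metal shear.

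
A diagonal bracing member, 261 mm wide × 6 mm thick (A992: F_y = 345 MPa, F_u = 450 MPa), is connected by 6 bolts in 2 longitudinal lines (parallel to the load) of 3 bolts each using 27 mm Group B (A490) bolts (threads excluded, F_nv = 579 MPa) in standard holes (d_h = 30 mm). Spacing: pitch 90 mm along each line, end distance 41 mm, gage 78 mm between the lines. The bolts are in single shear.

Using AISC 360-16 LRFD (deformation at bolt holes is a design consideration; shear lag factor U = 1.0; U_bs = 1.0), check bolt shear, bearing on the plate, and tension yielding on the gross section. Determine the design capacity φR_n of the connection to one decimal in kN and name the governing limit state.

Bolt shear: A_b = π(27)²/4 = 572.56 mm². φR_n = 0.75 × 579 × 572.56 × 6 × 1 = 1491.8 kN.
Bearing (6 mm plate, F_u = 450 MPa): end bolts L_c = 41 − 30/2 = 26, R_n = min(1.2×26×6×450, 2.4×27×6×450) = 84.24 kN/bolt; interior L_c = 90 − 30 = 60, R_n = 174.96 kN/bolt. φR_n = 0.75 × (2×84.24 + 4×174.96) = 651.2 kN.
Tension yield (gross): A_g = 261×6 = 1566 mm². φR_n = 0.90 × 345 × 1566 = 486.2 kN.
Governing: min(1491.8, 651.2, 486.2) = 486.2 kN → gross-section yield.

486.2 kN (gross-section yield governs)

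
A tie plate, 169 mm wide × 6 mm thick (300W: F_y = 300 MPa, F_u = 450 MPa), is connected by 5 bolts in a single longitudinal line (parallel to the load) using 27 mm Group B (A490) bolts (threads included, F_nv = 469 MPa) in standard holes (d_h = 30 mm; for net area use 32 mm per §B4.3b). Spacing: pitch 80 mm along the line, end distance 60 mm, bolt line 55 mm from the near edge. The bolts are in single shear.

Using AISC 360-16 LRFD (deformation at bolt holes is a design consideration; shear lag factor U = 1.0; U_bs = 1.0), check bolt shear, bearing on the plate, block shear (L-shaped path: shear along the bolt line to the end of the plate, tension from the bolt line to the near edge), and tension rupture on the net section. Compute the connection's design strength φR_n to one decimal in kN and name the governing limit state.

Bolt shear: A_b = π(27)²/4 = 572.56 mm². φR_n = 0.75 × 469 × 572.56 × 5 × 1 = 1007.0 kN.
Bearing (6 mm plate, F_u = 450 MPa): end bolts L_c = 60 − 30/2 = 45, R_n = min(1.2×45×6×450, 2.4×27×6×450) = 145.8 kN/bolt; interior L_c = 80 − 30 = 50, R_n = 162 kN/bolt. φR_n = 0.75 × (1×145.8 + 4×162) = 595.4 kN.
Block shear: shear path 1×[60+4×80] = 1×380 mm, A_gv = 2280, A_nv = 1×(380 − 4.5×32)×6 = 1416 mm²; tension to near edge: (55 − 0.5×32)×6 = 234 mm². R_n = min(0.6×450×1416, 0.6×300×2280) + 1.0×450×234 = min(382.32, 410.4) + 105.3 = 487.62 kN. φR_n = 0.75 × 487.62 = 365.7 kN.
Tension rupture (net): A_n = (169 − 1×32)×6 = 822 mm² (U = 1.0, A_e = A_n). φR_n = 0.75 × 450 × 822 = 277.4 kN.
Governing: min(1007.0, 595.4, 365.7, 277.4) = 277.4 kN → net-section rupture.

277.4 kN (net-section rupture governs)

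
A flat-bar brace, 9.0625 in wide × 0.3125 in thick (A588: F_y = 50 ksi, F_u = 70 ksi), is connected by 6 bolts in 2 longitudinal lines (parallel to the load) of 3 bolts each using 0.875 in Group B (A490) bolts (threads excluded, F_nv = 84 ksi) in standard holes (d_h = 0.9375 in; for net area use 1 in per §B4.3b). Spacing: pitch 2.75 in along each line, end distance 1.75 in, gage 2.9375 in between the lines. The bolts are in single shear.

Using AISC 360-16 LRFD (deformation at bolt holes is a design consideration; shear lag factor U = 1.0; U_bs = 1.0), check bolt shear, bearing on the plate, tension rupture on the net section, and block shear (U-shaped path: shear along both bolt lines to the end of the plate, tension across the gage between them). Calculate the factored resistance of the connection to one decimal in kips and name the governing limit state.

115.9 kips (net-section rupture governs)

Bolt shear: A_b = π(0.875)²/4 = 0.60132 in². φR_n = 0.75 × 84 × 0.60132 × 6 × 1 = 227.3 kips.
Bearing (0.3125 in plate, F_u = 70 ksi): end bolts L_c = 1.75 − 0.9375/2 = 1.28125, R_n = min(1.2×1.28125×0.3125×70, 2.4×0.875×0.3125×70) = 33.633 kips/bolt; interior L_c = 2.75 − 0.9375 = 1.8125, R_n = 45.938 kips/bolt. φR_n = 0.75 × (2×33.633 + 4×45.938) = 188.3 kips.
Tension rupture (net): A_n = (9.0625 − 2×1)×0.3125 = 2.207 in² (U = 1.0, A_e = A_n). φR_n = 0.75 × 70 × 2.207 = 115.9 kips.
Block shear: shear path 2×[1.75+2×2.75] = 2×7.25 in, A_gv = 4.5313, A_nv = 2×(7.25 − 2.5×1)×0.3125 = 2.9688 in²; tension across gage: (2.9375 − 1×1)×0.3125 = 0.60547 in². R_n = min(0.6×70×2.9688, 0.6×50×4.5313) + 1.0×70×0.60547 = min(124.69, 135.94) + 42.383 = 167.07 kips. φR_n = 0.75 × 167.07 = 125.3 kips.
Governing: min(227.3, 188.3, 115.9, 125.3) = 115.9 kips → net-section rupture.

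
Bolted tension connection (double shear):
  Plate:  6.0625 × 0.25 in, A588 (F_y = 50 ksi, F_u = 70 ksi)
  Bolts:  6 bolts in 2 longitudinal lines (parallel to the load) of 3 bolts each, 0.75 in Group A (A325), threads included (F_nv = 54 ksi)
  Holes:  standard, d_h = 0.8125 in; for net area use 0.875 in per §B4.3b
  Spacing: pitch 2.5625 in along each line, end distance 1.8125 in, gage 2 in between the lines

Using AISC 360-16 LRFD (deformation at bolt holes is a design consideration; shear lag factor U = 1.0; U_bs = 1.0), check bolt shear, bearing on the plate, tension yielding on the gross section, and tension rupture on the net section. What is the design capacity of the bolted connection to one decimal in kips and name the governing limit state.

56.6 kips (net-section rupture governs)

Bolt shear: A_b = π(0.75)²/4 = 0.44179 in². φR_n = 0.75 × 54 × 0.44179 × 6 × 2 = 214.7 kips.
Bearing (0.25 in plate, F_u = 70 ksi): end bolts L_c = 1.8125 − 0.8125/2 = 1.40625, R_n = min(1.2×1.40625×0.25×70, 2.4×0.75×0.25×70) = 29.531 kips/bolt; interior L_c = 2.5625 − 0.8125 = 1.75, R_n = 31.5 kips/bolt. φR_n = 0.75 × (2×29.531 + 4×31.5) = 138.8 kips.
Tension yield (gross): A_g = 6.0625×0.25 = 1.5156 in². φR_n = 0.90 × 50 × 1.5156 = 68.2 kips.
Tension rupture (net): A_n = (6.0625 − 2×0.875)×0.25 = 1.0781 in² (U = 1.0, A_e = A_n). φR_n = 0.75 × 70 × 1.0781 = 56.6 kips.
Governing: min(214.7, 138.8, 68.2, 56.6) = 56.6 kips → net-section rupture.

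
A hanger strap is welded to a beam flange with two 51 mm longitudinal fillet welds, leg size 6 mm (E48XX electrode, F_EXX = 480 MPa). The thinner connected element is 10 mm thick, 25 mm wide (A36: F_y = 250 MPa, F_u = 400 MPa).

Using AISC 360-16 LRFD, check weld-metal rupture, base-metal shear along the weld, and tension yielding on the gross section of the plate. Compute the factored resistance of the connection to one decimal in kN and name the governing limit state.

Weld metal: throat = 0.707×6 = 4.242 mm, L = 2×51 = 102 mm. φR_n = 0.75 × 0.6 × 480 × 4.242 × 102 = 93.5 kN.
Base metal shear (10 mm plate): yield φR_n = 1.0×0.6×250×10×102 = 153.0 kN; rupture φR_n = 0.75×0.6×400×10×102 = 183.6 kN; take 153.0 kN (yield).
Tension yield (gross): A_g = 25×10 = 250 mm². φR_n = 0.90 × 250 × 250 = 56.3 kN.
Governing: min(93.5, 153.0, 56.3) = 56.3 kN → gross-section yield.

56.3 kN (gross-section yield governs)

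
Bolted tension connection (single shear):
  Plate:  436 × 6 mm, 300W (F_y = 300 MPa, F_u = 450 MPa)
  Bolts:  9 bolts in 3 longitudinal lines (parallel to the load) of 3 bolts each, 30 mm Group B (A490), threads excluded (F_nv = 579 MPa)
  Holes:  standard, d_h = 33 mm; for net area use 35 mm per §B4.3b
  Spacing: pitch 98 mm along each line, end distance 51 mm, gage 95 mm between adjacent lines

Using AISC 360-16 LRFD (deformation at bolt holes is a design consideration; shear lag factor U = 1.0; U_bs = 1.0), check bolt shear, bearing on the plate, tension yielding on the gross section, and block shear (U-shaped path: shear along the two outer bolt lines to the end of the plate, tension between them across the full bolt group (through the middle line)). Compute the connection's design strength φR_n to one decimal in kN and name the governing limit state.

630.6 kN (block shear governs)

Bolt shear: A_b = π(30)²/4 = 706.86 mm². φR_n = 0.75 × 579 × 706.86 × 9 × 1 = 2762.6 kN.
Bearing (6 mm plate, F_u = 450 MPa): end bolts L_c = 51 − 33/2 = 34.5, R_n = min(1.2×34.5×6×450, 2.4×30×6×450) = 111.78 kN/bolt; interior L_c = 98 − 33 = 65, R_n = 194.4 kN/bolt. φR_n = 0.75 × (3×111.78 + 6×194.4) = 1126.3 kN.
Tension yield (gross): A_g = 436×6 = 2616 mm². φR_n = 0.90 × 300 × 2616 = 706.3 kN.
Block shear: shear path 2×[51+2×98] = 2×247 mm, A_gv = 2964, A_nv = 2×(247 − 2.5×35)×6 = 1914 mm²; tension across gage: (190 − 2×35)×6 = 720 mm². R_n = min(0.6×450×1914, 0.6×300×2964) + 1.0×450×720 = min(516.78, 533.52) + 324 = 840.78 kN. φR_n = 0.75 × 840.78 = 630.6 kN.
Governing: min(2762.6, 1126.3, 706.3, 630.6) = 630.6 kN → block shear.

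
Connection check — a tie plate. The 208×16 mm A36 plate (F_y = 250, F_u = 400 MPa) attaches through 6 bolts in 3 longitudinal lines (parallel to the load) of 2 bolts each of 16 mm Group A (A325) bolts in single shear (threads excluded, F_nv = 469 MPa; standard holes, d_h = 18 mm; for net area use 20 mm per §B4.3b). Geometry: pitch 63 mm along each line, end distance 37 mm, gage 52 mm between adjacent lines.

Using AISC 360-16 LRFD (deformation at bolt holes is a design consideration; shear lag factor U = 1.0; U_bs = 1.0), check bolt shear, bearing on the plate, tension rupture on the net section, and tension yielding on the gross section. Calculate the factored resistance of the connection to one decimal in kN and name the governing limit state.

Bolt shear: A_b = π(16)²/4 = 201.06 mm². φR_n = 0.75 × 469 × 201.06 × 6 × 1 = 424.3 kN.
Bearing (16 mm plate, F_u = 400 MPa): end bolts L_c = 37 − 18/2 = 28, R_n = min(1.2×28×16×400, 2.4×16×16×400) = 215.04 kN/bolt; interior L_c = 63 − 18 = 45, R_n = 245.76 kN/bolt. φR_n = 0.75 × (3×215.04 + 3×245.76) = 1036.8 kN.
Tension rupture (net): A_n = (208 − 3×20)×16 = 2368 mm² (U = 1.0, A_e = A_n). φR_n = 0.75 × 400 × 2368 = 710.4 kN.
Tension yield (gross): A_g = 208×16 = 3328 mm². φR_n = 0.90 × 250 × 3328 = 748.8 kN.
Governing: min(424.3, 1036.8, 710.4, 748.8) = 424.3 kN → bolt shear.

424.3 kN (bolt shear governs)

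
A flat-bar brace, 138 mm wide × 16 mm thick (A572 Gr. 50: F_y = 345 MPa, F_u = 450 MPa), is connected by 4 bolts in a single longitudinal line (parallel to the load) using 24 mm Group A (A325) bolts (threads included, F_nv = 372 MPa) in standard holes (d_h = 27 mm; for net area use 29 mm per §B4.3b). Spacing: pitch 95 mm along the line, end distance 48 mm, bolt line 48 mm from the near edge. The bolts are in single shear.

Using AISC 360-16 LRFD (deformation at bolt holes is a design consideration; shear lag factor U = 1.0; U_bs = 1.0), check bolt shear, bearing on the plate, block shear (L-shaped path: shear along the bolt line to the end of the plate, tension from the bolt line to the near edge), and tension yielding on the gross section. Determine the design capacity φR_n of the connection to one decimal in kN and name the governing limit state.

Bolt shear: A_b = π(24)²/4 = 452.39 mm². φR_n = 0.75 × 372 × 452.39 × 4 × 1 = 504.9 kN.
Bearing (16 mm plate, F_u = 450 MPa): end bolts L_c = 48 − 27/2 = 34.5, R_n = min(1.2×34.5×16×450, 2.4×24×16×450) = 298.08 kN/bolt; interior L_c = 95 − 27 = 68, R_n = 414.72 kN/bolt. φR_n = 0.75 × (1×298.08 + 3×414.72) = 1156.7 kN.
Block shear: shear path 1×[48+3×95] = 1×333 mm, A_gv = 5328, A_nv = 1×(333 − 3.5×29)×16 = 3704 mm²; tension to near edge: (48 − 0.5×29)×16 = 536 mm². R_n = min(0.6×450×3704, 0.6×345×5328) + 1.0×450×536 = min(1000.1, 1102.9) + 241.2 = 1241.3 kN. φR_n = 0.75 × 1241.3 = 931.0 kN.
Tension yield (gross): A_g = 138×16 = 2208 mm². φR_n = 0.90 × 345 × 2208 = 685.6 kN.
Governing: min(504.9, 1156.7, 931.0, 685.6) = 504.9 kN → bolt shear.

504.9 kN (bolt shear governs)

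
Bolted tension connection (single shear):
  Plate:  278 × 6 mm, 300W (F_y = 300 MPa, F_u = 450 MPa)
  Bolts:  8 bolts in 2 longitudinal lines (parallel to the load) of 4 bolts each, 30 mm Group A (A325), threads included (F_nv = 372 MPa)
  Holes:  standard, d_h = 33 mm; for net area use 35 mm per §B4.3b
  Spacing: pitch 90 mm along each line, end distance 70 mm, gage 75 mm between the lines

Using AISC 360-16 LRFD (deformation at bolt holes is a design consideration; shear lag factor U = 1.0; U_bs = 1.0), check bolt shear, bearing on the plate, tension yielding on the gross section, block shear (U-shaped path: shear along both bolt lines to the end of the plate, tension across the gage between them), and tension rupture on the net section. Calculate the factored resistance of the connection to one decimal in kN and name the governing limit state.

421.2 kN (net-section rupture governs)

Bolt shear: A_b = π(30)²/4 = 706.86 mm². φR_n = 0.75 × 372 × 706.86 × 8 × 1 = 1577.7 kN.
Bearing (6 mm plate, F_u = 450 MPa): end bolts L_c = 70 − 33/2 = 53.5, R_n = min(1.2×53.5×6×450, 2.4×30×6×450) = 173.34 kN/bolt; interior L_c = 90 − 33 = 57, R_n = 184.68 kN/bolt. φR_n = 0.75 × (2×173.34 + 6×184.68) = 1091.1 kN.
Tension yield (gross): A_g = 278×6 = 1668 mm². φR_n = 0.90 × 300 × 1668 = 450.4 kN.
Block shear: shear path 2×[70+3×90] = 2×340 mm, A_gv = 4080, A_nv = 2×(340 − 3.5×35)×6 = 2610 mm²; tension across gage: (75 − 1×35)×6 = 240 mm². R_n = min(0.6×450×2610, 0.6×300×4080) + 1.0×450×240 = min(704.7, 734.4) + 108 = 812.7 kN. φR_n = 0.75 × 812.7 = 609.5 kN.
Tension rupture (net): A_n = (278 − 2×35)×6 = 1248 mm² (U = 1.0, A_e = A_n). φR_n = 0.75 × 450 × 1248 = 421.2 kN.
Governing: min(1577.7, 1091.1, 450.4, 609.5, 421.2) = 421.2 kN → net-section rupture.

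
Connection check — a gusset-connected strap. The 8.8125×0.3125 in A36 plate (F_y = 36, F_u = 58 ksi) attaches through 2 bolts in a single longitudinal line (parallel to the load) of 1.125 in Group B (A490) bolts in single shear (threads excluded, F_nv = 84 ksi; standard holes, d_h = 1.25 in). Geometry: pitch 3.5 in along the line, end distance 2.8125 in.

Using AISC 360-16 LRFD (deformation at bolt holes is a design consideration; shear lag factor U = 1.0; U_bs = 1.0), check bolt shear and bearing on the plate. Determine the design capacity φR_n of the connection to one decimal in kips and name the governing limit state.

72.4 kips (bearing governs)

Bolt shear: A_b = π(1.125)²/4 = 0.99402 in². φR_n = 0.75 × 84 × 0.99402 × 2 × 1 = 125.2 kips.
Bearing (0.3125 in plate, F_u = 58 ksi): end bolts L_c = 2.8125 − 1.25/2 = 2.1875, R_n = min(1.2×2.1875×0.3125×58, 2.4×1.125×0.3125×58) = 47.578 kips/bolt; interior L_c = 3.5 − 1.25 = 2.25, R_n = 48.938 kips/bolt. φR_n = 0.75 × (1×47.578 + 1×48.938) = 72.4 kips.
Governing: min(125.2, 72.4) = 72.4 kips → bearing.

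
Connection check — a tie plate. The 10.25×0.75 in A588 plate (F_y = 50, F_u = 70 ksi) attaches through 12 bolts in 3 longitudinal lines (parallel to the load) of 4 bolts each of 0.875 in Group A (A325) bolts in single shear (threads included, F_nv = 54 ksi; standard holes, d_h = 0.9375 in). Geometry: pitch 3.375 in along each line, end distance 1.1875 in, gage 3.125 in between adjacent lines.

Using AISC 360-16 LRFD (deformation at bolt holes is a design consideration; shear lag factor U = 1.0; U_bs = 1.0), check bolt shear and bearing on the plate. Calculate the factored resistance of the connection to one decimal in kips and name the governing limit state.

292.2 kips (bolt shear governs)

Bolt shear: A_b = π(0.875)²/4 = 0.60132 in². φR_n = 0.75 × 54 × 0.60132 × 12 × 1 = 292.2 kips.
Bearing (0.75 in plate, F_u = 70 ksi): end bolts L_c = 1.1875 − 0.9375/2 = 0.71875, R_n = min(1.2×0.71875×0.75×70, 2.4×0.875×0.75×70) = 45.281 kips/bolt; interior L_c = 3.375 − 0.9375 = 2.4375, R_n = 110.25 kips/bolt. φR_n = 0.75 × (3×45.281 + 9×110.25) = 846.1 kips.
Governing: min(292.2, 846.1) = 292.2 kips → bolt shear.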